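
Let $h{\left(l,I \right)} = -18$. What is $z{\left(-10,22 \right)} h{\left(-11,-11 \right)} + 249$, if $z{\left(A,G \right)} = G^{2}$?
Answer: $-8463$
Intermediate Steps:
$z{\left(-10,22 \right)} h{\left(-11,-11 \right)} + 249 = 22^{2} \left(-18\right) + 249 = 484 \left(-18\right) + 249 = -8712 + 249 = -8463$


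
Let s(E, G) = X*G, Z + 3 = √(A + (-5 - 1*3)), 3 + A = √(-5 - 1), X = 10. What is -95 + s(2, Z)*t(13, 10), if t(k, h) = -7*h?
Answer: 2005 - 700*√(-11 + I*√6) ≈ 1748.1 - 2335.8*I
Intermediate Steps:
A = -3 + I*√6 (A = -3 + √(-5 - 1) = -3 + √(-6) = -3 + I*√6 ≈ -3.0 + 2.4495*I)
Z = -3 + √(-11 + I*√6) (Z = -3 + √((-3 + I*√6) + (-5 - 1*3)) = -3 + √((-3 + I*√6) + (-5 - 3)) = -3 + √((-3 + I*√6) - 8) = -3 + √(-11 + I*√6) ≈ -2.633 + 3.3369*I)
s(E, G) = 10*G
-95 + s(2, Z)*t(13, 10) = -95 + (10*(-3 + √(-11 + I*√6)))*(-7*10) = -95 + (-30 + 10*√(-11 + I*√6))*(-70) = -95 + (2100 - 700*√(-11 + I*√6)) = 2005 - 700*√(-11 + I*√6)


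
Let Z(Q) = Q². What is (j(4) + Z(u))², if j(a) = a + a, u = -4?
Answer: 576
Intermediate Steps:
j(a) = 2*a
(j(4) + Z(u))² = (2*4 + (-4)²)² = (8 + 16)² = 24² = 576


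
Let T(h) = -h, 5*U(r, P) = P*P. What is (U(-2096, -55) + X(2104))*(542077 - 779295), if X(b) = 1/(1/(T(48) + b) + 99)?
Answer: -29212633095258/203545 ≈ -1.4352e+8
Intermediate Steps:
U(r, P) = P²/5 (U(r, P) = (P*P)/5 = P²/5)
X(b) = 1/(99 + 1/(-48 + b)) (X(b) = 1/(1/(-1*48 + b) + 99) = 1/(1/(-48 + b) + 99) = 1/(99 + 1/(-48 + b)))
(U(-2096, -55) + X(2104))*(542077 - 779295) = ((⅕)*(-55)² + (-48 + 2104)/(-4751 + 99*2104))*(542077 - 779295) = ((⅕)*3025 + 2056/(-4751 + 208296))*(-237218) = (605 + 2056/203545)*(-237218) = (123146781/203545)*(-237218) = -29212633095258/203545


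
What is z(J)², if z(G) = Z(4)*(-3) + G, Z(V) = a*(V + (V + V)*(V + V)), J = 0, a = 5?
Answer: 1040400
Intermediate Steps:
Z(V) = 5*V + 20*V² (Z(V) = 5*(V + (V + V)*(V + V)) = 5*(V + (2*V)*(2*V)) = 5*(V + 4*V²) = 5*V + 20*V²)
z(G) = -1020 + G (z(G) = (5*4*(1 + 4*4))*(-3) + G = (5*4*(1 + 16))*(-3) + G = (5*4*17)*(-3) + G = 340*(-3) + G = -1020 + G)
z(J)² = (-1020 + 0)² = (-1020)² = 1040400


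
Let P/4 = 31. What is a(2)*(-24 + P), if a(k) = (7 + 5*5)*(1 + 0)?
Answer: 3200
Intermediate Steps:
P = 124 (P = 4*31 = 124)
a(k) = 32 (a(k) = (7 + 25)*1 = 32*1 = 32)
a(2)*(-24 + P) = 32*(-24 + 124) = 32*100 = 3200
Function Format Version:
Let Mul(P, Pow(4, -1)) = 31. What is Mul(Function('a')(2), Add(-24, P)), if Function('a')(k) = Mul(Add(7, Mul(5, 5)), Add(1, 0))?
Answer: 3200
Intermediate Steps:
P = 124 (P = Mul(4, 31) = 124)
Function('a')(k) = 32 (Function('a')(k) = Mul(Add(7, 25), 1) = Mul(32, 1) = 32)
Mul(Function('a')(2), Add(-24, P)) = Mul(32, Add(-24, 124)) = Mul(32, 100) = 3200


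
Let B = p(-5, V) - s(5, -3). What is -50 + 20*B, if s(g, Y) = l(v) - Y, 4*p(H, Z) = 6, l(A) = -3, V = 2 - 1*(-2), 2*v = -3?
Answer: -20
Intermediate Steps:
v = -3/2 (v = (½)*(-3) = -3/2 ≈ -1.5000)
V = 4 (V = 2 + 2 = 4)
p(H, Z) = 3/2 (p(H, Z) = (¼)*6 = 3/2)
s(g, Y) = -3 - Y
B = 3/2 (B = 3/2 - (-3 - 1*(-3)) = 3/2 - (-3 + 3) = 3/2 - 1*0 = 3/2 + 0 = 3/2 ≈ 1.5000)
-50 + 20*B = -50 + 20*(3/2) = -50 + 30 = -20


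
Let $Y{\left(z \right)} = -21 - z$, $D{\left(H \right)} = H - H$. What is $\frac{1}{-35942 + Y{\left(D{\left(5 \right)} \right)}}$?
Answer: $- \frac{1}{35963} \approx -2.7806 \cdot 10^{-5}$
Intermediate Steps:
$D{\left(H \right)} = 0$
$\frac{1}{-35942 + Y{\left(D{\left(5 \right)} \right)}} = \frac{1}{-35942 - 21} = \frac{1}{-35963} = - \frac{1}{35963}$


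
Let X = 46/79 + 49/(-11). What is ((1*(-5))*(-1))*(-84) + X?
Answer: -368345/869 ≈ -423.87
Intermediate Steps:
X = -3365/869 (X = 46*(1/79) + 49*(-1/11) = 46/79 - 49/11 = -3365/869 ≈ -3.8723)
((1*(-5))*(-1))*(-84) + X = ((1*(-5))*(-1))*(-84) - 3365/869 = -5*(-1)*(-84) - 3365/869 = 5*(-84) - 3365/869 = -420 - 3365/869 = -368345/869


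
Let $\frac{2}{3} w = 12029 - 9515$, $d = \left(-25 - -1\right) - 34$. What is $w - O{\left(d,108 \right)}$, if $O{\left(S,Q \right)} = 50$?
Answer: $3721$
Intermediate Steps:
$d = -58$ ($d = \left(-25 + 1\right) - 34 = -24 - 34 = -58$)
$w = 3771$ ($w = \frac{3 \left(12029 - 9515\right)}{2} = \frac{3}{2} \cdot 2514 = 3771$)
$w - O{\left(d,108 \right)} = 3771 - 50 = 3721$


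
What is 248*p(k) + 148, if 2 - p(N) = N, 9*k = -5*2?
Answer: 8276/9 ≈ 919.56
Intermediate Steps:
k = -10/9 (k = (-5*2)/9 = (1/9)*(-10) = -10/9 ≈ -1.1111)
p(N) = 2 - N
248*p(k) + 148 = 248*(2 - 1*(-10/9)) + 148 = 248*(2 + 10/9) + 148 = 248*(28/9) + 148 = 6944/9 + 148 = 8276/9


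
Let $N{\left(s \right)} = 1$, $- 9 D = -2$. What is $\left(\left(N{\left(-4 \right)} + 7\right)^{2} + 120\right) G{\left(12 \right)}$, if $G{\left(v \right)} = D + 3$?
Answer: $\frac{5336}{9} \approx 592.89$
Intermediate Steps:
$D = \frac{2}{9}$ ($D = \left(- \frac{1}{9}\right) \left(-2\right) = \frac{2}{9} \approx 0.22222$)
$G{\left(v \right)} = \frac{29}{9}$ ($G{\left(v \right)} = \frac{2}{9} + 3 = \frac{29}{9}$)
$\left(\left(N{\left(-4 \right)} + 7\right)^{2} + 120\right) G{\left(12 \right)} = \left(\left(1 + 7\right)^{2} + 120\right) \frac{29}{9} = \left(8^{2} + 120\right) \frac{29}{9} = \left(64 + 120\right) \frac{29}{9} = 184 \cdot \frac{29}{9} = \frac{5336}{9}$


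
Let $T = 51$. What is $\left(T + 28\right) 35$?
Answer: $2765$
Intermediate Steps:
$\left(T + 28\right) 35 = \left(51 + 28\right) 35 = 79 \cdot 35 = 2765$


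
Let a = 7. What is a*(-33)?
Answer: -231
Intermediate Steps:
a*(-33) = 7*(-33) = -231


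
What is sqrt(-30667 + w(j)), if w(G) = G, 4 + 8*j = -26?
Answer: I*sqrt(122683)/2 ≈ 175.13*I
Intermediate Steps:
j = -15/4 (j = -1/2 + (1/8)*(-26) = -1/2 - 13/4 = -15/4 ≈ -3.7500)
sqrt(-30667 + w(j)) = sqrt(-30667 - 15/4) = sqrt(-122683/4) = I*sqrt(122683)/2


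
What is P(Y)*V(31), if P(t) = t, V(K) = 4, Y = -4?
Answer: -16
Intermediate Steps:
P(Y)*V(31) = -4*4 = -16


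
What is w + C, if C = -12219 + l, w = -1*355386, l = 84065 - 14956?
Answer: -298496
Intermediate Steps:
l = 69109
w = -355386
C = 56890 (C = -12219 + 69109 = 56890)
w + C = -355386 + 56890 = -298496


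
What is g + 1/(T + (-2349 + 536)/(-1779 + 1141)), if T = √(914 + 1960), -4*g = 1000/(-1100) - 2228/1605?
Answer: 23615776413733/41191144865970 + 407044*√2874/1166557487 ≈ 0.59203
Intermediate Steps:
g = 20279/35310 (g = -(1000/(-1100) - 2228/1605)/4 = -(1000*(-1/1100) - 2228*1/1605)/4 = -(-10/11 - 2228/1605)/4 = -¼*(-40558/17655) = 20279/35310 ≈ 0.57431)
T = √2874 ≈ 53.610
g + 1/(T + (-2349 + 536)/(-1779 + 1141)) = 20279/35310 + 1/(√2874 + (-2349 + 536)/(-1779 + 1141)) = 20279/35310 + 1/(√2874 - 1813/(-638)) = 20279/35310 + 1/(√2874 - 1813*(-1/638)) = 20279/35310 + 1/(√2874 + 1813/638) = 20279/35310 + 1/(1813/638 + √2874)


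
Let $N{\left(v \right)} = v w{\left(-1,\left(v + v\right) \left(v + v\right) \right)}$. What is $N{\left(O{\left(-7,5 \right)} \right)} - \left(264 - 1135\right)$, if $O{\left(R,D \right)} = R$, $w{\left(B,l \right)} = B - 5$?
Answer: $913$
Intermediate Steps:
$w{\left(B,l \right)} = -5 + B$
$N{\left(v \right)} = - 6 v$ ($N{\left(v \right)} = v \left(-5 - 1\right) = v \left(-6\right) = - 6 v$)
$N{\left(O{\left(-7,5 \right)} \right)} - \left(264 - 1135\right) = \left(-6\right) \left(-7\right) - \left(264 - 1135\right) = 42 - -871 = 42 + 871 = 913$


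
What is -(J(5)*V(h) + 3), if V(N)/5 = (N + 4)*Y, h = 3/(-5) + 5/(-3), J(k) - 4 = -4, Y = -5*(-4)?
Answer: -3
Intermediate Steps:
Y = 20
J(k) = 0 (J(k) = 4 - 4 = 0)
h = -34/15 (h = 3*(-⅕) + 5*(-⅓) = -⅗ - 5/3 = -34/15 ≈ -2.2667)
V(N) = 400 + 100*N (V(N) = 5*((N + 4)*20) = 5*((4 + N)*20) = 5*(80 + 20*N) = 400 + 100*N)
-(J(5)*V(h) + 3) = -(0*(400 + 100*(-34/15)) + 3) = -(0*(400 - 680/3) + 3) = -(0*(520/3) + 3) = -(0 + 3) = -1*3 = -3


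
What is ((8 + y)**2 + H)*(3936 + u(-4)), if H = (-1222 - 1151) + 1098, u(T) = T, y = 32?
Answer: 1277900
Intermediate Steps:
H = -1275 (H = -2373 + 1098 = -1275)
((8 + y)**2 + H)*(3936 + u(-4)) = ((8 + 32)**2 - 1275)*(3936 - 4) = (40**2 - 1275)*3932 = (1600 - 1275)*3932 = 325*3932 = 1277900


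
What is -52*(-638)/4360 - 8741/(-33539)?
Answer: 143850078/18278755 ≈ 7.8698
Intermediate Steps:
-52*(-638)/4360 - 8741/(-33539) = 33176*(1/4360) - 8741*(-1/33539) = 4147/545 + 8741/33539 = 143850078/18278755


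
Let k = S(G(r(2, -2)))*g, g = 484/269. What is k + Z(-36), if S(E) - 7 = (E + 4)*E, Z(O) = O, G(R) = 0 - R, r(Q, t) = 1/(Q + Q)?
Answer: -26999/1076 ≈ -25.092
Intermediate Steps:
r(Q, t) = 1/(2*Q)
G(R) = -R
g = 484/269 (g = 484*(1/269) = 484/269 ≈ 1.7993)
S(E) = 7 + E*(4 + E) (S(E) = 7 + (E + 4)*E = 7 + (4 + E)*E = 7 + E*(4 + E))
k = 11737/1076 (k = (7 + (-1/(2*2))² + 4*(-1/(2*2)))*(484/269) = (7 + (-1*¼)² + 4*(-1*¼))*(484/269) = (7 + (-¼)² + 4*(-¼))*(484/269) = (7 + 1/16 - 1)*(484/269) = (97/16)*(484/269) = 11737/1076 ≈ 10.908)
k + Z(-36) = 11737/1076 - 36 = -26999/1076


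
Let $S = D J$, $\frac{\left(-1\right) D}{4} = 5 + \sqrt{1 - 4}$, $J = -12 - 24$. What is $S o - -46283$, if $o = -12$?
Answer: $37643 - 1728 i \sqrt{3} \approx 37643.0 - 2993.0 i$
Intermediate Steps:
$J = -36$ ($J = -12 - 24 = -36$)
$D = -20 - 4 i \sqrt{3}$ ($D = - 4 \left(5 + \sqrt{1 - 4}\right) = - 4 \left(5 + \sqrt{-3}\right) = - 4 \left(5 + i \sqrt{3}\right) = -20 - 4 i \sqrt{3} \approx -20.0 - 6.9282 i$)
$S = 720 + 144 i \sqrt{3}$ ($S = \left(-20 - 4 i \sqrt{3}\right) \left(-36\right) = 720 + 144 i \sqrt{3} \approx 720.0 + 249.42 i$)
$S o - -46283 = \left(720 + 144 i \sqrt{3}\right) \left(-12\right) - -46283 = \left(-8640 - 1728 i \sqrt{3}\right) + 46283 = 37643 - 1728 i \sqrt{3}$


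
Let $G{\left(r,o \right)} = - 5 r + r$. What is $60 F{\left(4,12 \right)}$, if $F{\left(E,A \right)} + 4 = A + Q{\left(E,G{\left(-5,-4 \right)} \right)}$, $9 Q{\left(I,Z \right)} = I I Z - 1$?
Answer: $\frac{7820}{3} \approx 2606.7$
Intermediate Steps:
$G{\left(r,o \right)} = - 4 r$
$Q{\left(I,Z \right)} = - \frac{1}{9} + \frac{Z I^{2}}{9}$ ($Q{\left(I,Z \right)} = \frac{I I Z - 1}{9} = \frac{I^{2} Z - 1}{9} = \frac{Z I^{2} - 1}{9} = \frac{-1 + Z I^{2}}{9} = - \frac{1}{9} + \frac{Z I^{2}}{9}$)
$F{\left(E,A \right)} = - \frac{37}{9} + A + \frac{20 E^{2}}{9}$ ($F{\left(E,A \right)} = -4 + \left(A + \left(- \frac{1}{9} + \frac{\left(-4\right) \left(-5\right) E^{2}}{9}\right)\right) = -4 + \left(A + \left(- \frac{1}{9} + \frac{1}{9} \cdot 20 E^{2}\right)\right) = -4 + \left(A + \left(- \frac{1}{9} + \frac{20 E^{2}}{9}\right)\right) = -4 + \left(- \frac{1}{9} + A + \frac{20 E^{2}}{9}\right) = - \frac{37}{9} + A + \frac{20 E^{2}}{9}$)
$60 F{\left(4,12 \right)} = 60 \left(- \frac{37}{9} + 12 + \frac{20 \cdot 4^{2}}{9}\right) = 60 \left(- \frac{37}{9} + 12 + \frac{20}{9} \cdot 16\right) = 60 \left(- \frac{37}{9} + 12 + \frac{320}{9}\right) = 60 \cdot \frac{391}{9} = \frac{7820}{3}$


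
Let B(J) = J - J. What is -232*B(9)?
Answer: 0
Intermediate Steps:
B(J) = 0
-232*B(9) = -232*0 = 0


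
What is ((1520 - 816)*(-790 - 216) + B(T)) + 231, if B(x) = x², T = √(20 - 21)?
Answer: -707994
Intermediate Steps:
T = I (T = √(-1) = I ≈ 1.0*I)
((1520 - 816)*(-790 - 216) + B(T)) + 231 = ((1520 - 816)*(-790 - 216) + I²) + 231 = (704*(-1006) - 1) + 231 = (-708224 - 1) + 231 = -708225 + 231 = -707994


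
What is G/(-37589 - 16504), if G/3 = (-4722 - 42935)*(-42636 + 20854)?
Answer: -1038064774/18031 ≈ -57571.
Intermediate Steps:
G = 3114194322 (G = 3*((-4722 - 42935)*(-42636 + 20854)) = 3*(-47657*(-21782)) = 3*1038064774 = 3114194322)
G/(-37589 - 16504) = 3114194322/(-37589 - 16504) = 3114194322/(-54093) = 3114194322*(-1/54093) = -1038064774/18031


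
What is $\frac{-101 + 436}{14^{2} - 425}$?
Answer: $- \frac{335}{229} \approx -1.4629$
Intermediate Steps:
$\frac{-101 + 436}{14^{2} - 425} = \frac{335}{196 - 425} = \frac{335}{-229} = 335 \left(- \frac{1}{229}\right) = - \frac{335}{229}$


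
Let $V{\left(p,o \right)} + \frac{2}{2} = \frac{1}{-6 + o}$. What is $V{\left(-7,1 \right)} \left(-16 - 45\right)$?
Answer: $\frac{366}{5} \approx 73.2$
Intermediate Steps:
$V{\left(p,o \right)} = -1 + \frac{1}{-6 + o}$
$V{\left(-7,1 \right)} \left(-16 - 45\right) = \frac{7 - 1}{-6 + 1} \left(-16 - 45\right) = \frac{7 - 1}{-5} \left(-61\right) = \left(- \frac{1}{5}\right) 6 \left(-61\right) = \left(- \frac{6}{5}\right) \left(-61\right) = \frac{366}{5}$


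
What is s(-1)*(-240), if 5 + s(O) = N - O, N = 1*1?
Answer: 720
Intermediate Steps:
N = 1
s(O) = -4 - O (s(O) = -5 + (1 - O) = -4 - O)
s(-1)*(-240) = (-4 - 1*(-1))*(-240) = (-4 + 1)*(-240) = -3*(-240) = 720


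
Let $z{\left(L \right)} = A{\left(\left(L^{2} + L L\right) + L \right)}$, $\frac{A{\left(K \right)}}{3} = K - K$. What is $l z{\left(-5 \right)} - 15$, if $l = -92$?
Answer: $-15$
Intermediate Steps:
$A{\left(K \right)} = 0$ ($A{\left(K \right)} = 3 \left(K - K\right) = 3 \cdot 0 = 0$)
$z{\left(L \right)} = 0$
$l z{\left(-5 \right)} - 15 = \left(-92\right) 0 - 15 = 0 - 15 = -15$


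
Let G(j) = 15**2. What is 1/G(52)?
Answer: 1/225 ≈ 0.0044444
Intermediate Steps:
G(j) = 225
1/G(52) = 1/225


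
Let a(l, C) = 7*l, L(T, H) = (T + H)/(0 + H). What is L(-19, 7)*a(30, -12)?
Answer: -360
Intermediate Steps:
L(T, H) = (H + T)/H
L(-19, 7)*a(30, -12) = ((7 - 19)/7)*(7*30) = ((1/7)*(-12))*210 = -12/7*210 = -360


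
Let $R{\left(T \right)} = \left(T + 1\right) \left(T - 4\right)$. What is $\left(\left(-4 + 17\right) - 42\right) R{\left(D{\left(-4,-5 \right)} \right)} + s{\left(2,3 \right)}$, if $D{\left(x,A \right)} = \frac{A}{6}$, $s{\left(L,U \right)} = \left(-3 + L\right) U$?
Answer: $\frac{733}{36} \approx 20.361$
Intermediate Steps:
$s{\left(L,U \right)} = U \left(-3 + L\right)$
$D{\left(x,A \right)} = \frac{A}{6}$ ($D{\left(x,A \right)} = A \frac{1}{6} = \frac{A}{6}$)
$R{\left(T \right)} = \left(1 + T\right) \left(-4 + T\right)$
$\left(\left(-4 + 17\right) - 42\right) R{\left(D{\left(-4,-5 \right)} \right)} + s{\left(2,3 \right)} = \left(\left(-4 + 17\right) - 42\right) \left(-4 + \left(\frac{1}{6} \left(-5\right)\right)^{2} - 3 \cdot \frac{1}{6} \left(-5\right)\right) + 3 \left(-3 + 2\right) = \left(13 - 42\right) \left(-4 + \left(- \frac{5}{6}\right)^{2} - - \frac{5}{2}\right) + 3 \left(-1\right) = - 29 \left(-4 + \frac{25}{36} + \frac{5}{2}\right) - 3 = \left(-29\right) \left(- \frac{29}{36}\right) - 3 = \frac{841}{36} - 3 = \frac{733}{36}$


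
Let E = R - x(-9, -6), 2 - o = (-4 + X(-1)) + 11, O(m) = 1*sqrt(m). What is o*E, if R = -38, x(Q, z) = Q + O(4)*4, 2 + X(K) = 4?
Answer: 259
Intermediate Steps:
X(K) = 2 (X(K) = -2 + 4 = 2)
O(m) = sqrt(m)
x(Q, z) = 8 + Q (x(Q, z) = Q + sqrt(4)*4 = Q + 2*4 = Q + 8 = 8 + Q)
o = -7 (o = 2 - ((-4 + 2) + 11) = 2 - (-2 + 11) = 2 - 1*9 = 2 - 9 = -7)
E = -37 (E = -38 - (8 - 9) = -38 - 1*(-1) = -38 + 1 = -37)
o*E = -7*(-37) = 259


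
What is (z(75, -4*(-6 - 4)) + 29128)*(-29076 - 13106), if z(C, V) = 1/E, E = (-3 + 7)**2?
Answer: -9829439459/8 ≈ -1.2287e+9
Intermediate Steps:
E = 16 (E = 4**2 = 16)
z(C, V) = 1/16
(z(75, -4*(-6 - 4)) + 29128)*(-29076 - 13106) = (1/16 + 29128)*(-29076 - 13106) = (466049/16)*(-42182) = -9829439459/8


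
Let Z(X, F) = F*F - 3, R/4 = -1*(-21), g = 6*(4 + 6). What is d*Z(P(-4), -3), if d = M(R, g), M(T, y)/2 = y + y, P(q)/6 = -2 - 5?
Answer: 1440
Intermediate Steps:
g = 60 (g = 6*10 = 60)
R = 84 (R = 4*(-1*(-21)) = 4*21 = 84)
P(q) = -42 (P(q) = 6*(-2 - 5) = 6*(-7) = -42)
M(T, y) = 4*y (M(T, y) = 2*(y + y) = 2*(2*y) = 4*y)
d = 240 (d = 4*60 = 240)
Z(X, F) = -3 + F² (Z(X, F) = F² - 3 = -3 + F²)
d*Z(P(-4), -3) = 240*(-3 + (-3)²) = 240*(-3 + 9) = 240*6 = 1440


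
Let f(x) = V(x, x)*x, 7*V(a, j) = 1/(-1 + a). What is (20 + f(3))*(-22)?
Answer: -3113/7 ≈ -444.71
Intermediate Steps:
V(a, j) = 1/(7*(-1 + a))
f(x) = x/(7*(-1 + x)) (f(x) = (1/(7*(-1 + x)))*x = x/(7*(-1 + x)))
(20 + f(3))*(-22) = (20 + (1/7)*3/(-1 + 3))*(-22) = (20 + (1/7)*3/2)*(-22) = (20 + (1/7)*3*(1/2))*(-22) = (20 + 3/14)*(-22) = (283/14)*(-22) = -3113/7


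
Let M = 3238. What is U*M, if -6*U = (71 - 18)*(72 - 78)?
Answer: 171614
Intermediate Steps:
U = 53 (U = -(71 - 18)*(72 - 78)/6 = -53*(-6)/6 = -1/6*(-318) = 53)
U*M = 53*3238 = 171614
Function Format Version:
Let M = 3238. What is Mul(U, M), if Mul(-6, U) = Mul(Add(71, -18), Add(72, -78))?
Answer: 171614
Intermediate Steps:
U = 53 (U = Mul(Rational(-1, 6), Mul(Add(71, -18), Add(72, -78))) = Mul(Rational(-1, 6), Mul(53, -6)) = Mul(Rational(-1, 6), -318) = 53)
Mul(U, M) = Mul(53, 3238) = 171614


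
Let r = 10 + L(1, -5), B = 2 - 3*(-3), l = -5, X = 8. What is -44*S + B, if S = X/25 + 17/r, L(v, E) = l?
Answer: -3817/25 ≈ -152.68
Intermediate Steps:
B = 11 (B = 2 + 9 = 11)
L(v, E) = -5
r = 5 (r = 10 - 5 = 5)
S = 93/25 (S = 8/25 + 17/5 = 93/25 ≈ 3.7200)
-44*S + B = -44*93/25 + 11 = -4092/25 + 11 = -3817/25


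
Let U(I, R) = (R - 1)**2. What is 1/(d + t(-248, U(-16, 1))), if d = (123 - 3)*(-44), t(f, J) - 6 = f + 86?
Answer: -1/5436 ≈ -0.00018396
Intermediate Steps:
U(I, R) = (-1 + R)**2
t(f, J) = 92 + f (t(f, J) = 6 + (f + 86) = 6 + (86 + f) = 92 + f)
d = -5280 (d = 120*(-44) = -5280)
1/(d + t(-248, U(-16, 1))) = 1/(-5280 + (92 - 248)) = 1/(-5280 - 156) = 1/(-5436) = -1/5436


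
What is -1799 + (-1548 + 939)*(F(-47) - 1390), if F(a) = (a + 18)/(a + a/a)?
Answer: 38839045/46 ≈ 8.4433e+5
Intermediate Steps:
F(a) = (18 + a)/(1 + a) (F(a) = (18 + a)/(a + 1) = (18 + a)/(1 + a))
-1799 + (-1548 + 939)*(F(-47) - 1390) = -1799 + (-1548 + 939)*((18 - 47)/(1 - 47) - 1390) = -1799 - 609*(-29/(-46) - 1390) = -1799 - 609*(-1/46*(-29) - 1390) = -1799 - 609*(29/46 - 1390) = -1799 - 609*(-63911/46) = -1799 + 38921799/46 = 38839045/46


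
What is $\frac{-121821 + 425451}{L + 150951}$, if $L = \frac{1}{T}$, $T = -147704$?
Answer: $\frac{44847365520}{22296066503} \approx 2.0114$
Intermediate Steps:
$L = - \frac{1}{147704}$ ($L = \frac{1}{-147704} = - \frac{1}{147704} \approx -6.7703 \cdot 10^{-6}$)
$\frac{-121821 + 425451}{L + 150951} = \frac{-121821 + 425451}{- \frac{1}{147704} + 150951} = \frac{303630}{\frac{22296066503}{147704}} = 303630 \cdot \frac{147704}{22296066503} = \frac{44847365520}{22296066503}$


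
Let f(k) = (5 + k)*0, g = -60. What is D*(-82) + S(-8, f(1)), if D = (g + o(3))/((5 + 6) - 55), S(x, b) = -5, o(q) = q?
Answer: -2447/22 ≈ -111.23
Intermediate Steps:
f(k) = 0
D = 57/44 (D = (-60 + 3)/((5 + 6) - 55) = -57/(11 - 55) = -57/(-44) = -57*(-1/44) = 57/44 ≈ 1.2955)
D*(-82) + S(-8, f(1)) = (57/44)*(-82) - 5 = -2337/22 - 5 = -2447/22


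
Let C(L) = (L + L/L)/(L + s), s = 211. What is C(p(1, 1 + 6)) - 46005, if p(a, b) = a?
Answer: -4876529/106 ≈ -46005.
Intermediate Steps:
C(L) = (1 + L)/(211 + L) (C(L) = (L + L/L)/(L + 211) = (L + 1)/(211 + L) = (1 + L)/(211 + L))
C(p(1, 1 + 6)) - 46005 = (1 + 1)/(211 + 1) - 46005 = 2/212 - 46005 = (1/212)*2 - 46005 = 1/106 - 46005 = -4876529/106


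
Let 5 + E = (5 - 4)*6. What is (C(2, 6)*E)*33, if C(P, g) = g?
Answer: 198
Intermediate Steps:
E = 1 (E = -5 + (5 - 4)*6 = -5 + 1*6 = -5 + 6 = 1)
(C(2, 6)*E)*33 = (6*1)*33 = 6*33 = 198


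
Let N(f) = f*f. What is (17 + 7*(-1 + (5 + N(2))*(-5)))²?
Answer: 93025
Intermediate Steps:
N(f) = f²
(17 + 7*(-1 + (5 + N(2))*(-5)))² = (17 + 7*(-1 + (5 + 2²)*(-5)))² = (17 + 7*(-1 + (5 + 4)*(-5)))² = (17 + 7*(-1 + 9*(-5)))² = (17 + 7*(-1 - 45))² = (17 + 7*(-46))² = (17 - 322)² = (-305)² = 93025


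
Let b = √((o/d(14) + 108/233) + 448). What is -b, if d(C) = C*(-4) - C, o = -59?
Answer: -3*√13280303330/16310 ≈ -21.197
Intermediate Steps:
d(C) = -5*C (d(C) = -4*C - C = -5*C)
b = 3*√13280303330/16310 (b = √((-59/((-5*14)) + 108/233) + 448) = √((-59/(-70) + 108*(1/233)) + 448) = √((-59*(-1/70) + 108/233) + 448) = √((59/70 + 108/233) + 448) = √(21307/16310 + 448) = √(7328187/16310) = 3*√13280303330/16310 ≈ 21.197)
-b = -3*√13280303330/16310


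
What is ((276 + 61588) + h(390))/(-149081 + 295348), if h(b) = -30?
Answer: 61834/146267 ≈ 0.42275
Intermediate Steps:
((276 + 61588) + h(390))/(-149081 + 295348) = ((276 + 61588) - 30)/(-149081 + 295348) = (61864 - 30)/146267 = 61834*(1/146267) = 61834/146267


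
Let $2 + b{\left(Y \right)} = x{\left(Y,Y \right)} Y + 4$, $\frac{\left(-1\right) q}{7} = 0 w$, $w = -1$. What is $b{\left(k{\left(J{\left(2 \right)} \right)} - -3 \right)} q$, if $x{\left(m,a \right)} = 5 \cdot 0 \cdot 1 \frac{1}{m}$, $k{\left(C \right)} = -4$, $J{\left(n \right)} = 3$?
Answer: $0$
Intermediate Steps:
$x{\left(m,a \right)} = 0$ ($x{\left(m,a \right)} = \frac{0}{m} = 0$)
$q = 0$ ($q = - 7 \cdot 0 \left(-1\right) = \left(-7\right) 0 = 0$)
$b{\left(Y \right)} = 2$ ($b{\left(Y \right)} = -2 + \left(0 Y + 4\right) = -2 + \left(0 + 4\right) = -2 + 4 = 2$)
$b{\left(k{\left(J{\left(2 \right)} \right)} - -3 \right)} q = 2 \cdot 0 = 0$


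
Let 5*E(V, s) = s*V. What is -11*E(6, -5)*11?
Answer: 726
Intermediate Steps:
E(V, s) = V*s/5 (E(V, s) = (s*V)/5 = (V*s)/5 = V*s/5)
-11*E(6, -5)*11 = -11*6*(-5)/5*11 = -11*(-6)*11 = 66*11 = 726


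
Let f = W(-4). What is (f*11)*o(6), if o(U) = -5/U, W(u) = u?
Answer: 110/3 ≈ 36.667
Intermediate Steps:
f = -4
(f*11)*o(6) = (-4*11)*(-5/6) = -(-220)/6 = -44*(-⅚) = 110/3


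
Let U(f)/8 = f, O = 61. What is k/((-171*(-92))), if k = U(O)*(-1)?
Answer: -122/3933 ≈ -0.031020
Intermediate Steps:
U(f) = 8*f
k = -488 (k = (8*61)*(-1) = 488*(-1) = -488)
k/((-171*(-92))) = -488/((-171*(-92))) = -488/15732 = -488*1/15732 = -122/3933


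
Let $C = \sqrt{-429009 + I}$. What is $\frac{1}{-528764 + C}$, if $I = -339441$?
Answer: $- \frac{264382}{139796068073} - \frac{5 i \sqrt{30738}}{279592136146} \approx -1.8912 \cdot 10^{-6} - 3.1353 \cdot 10^{-9} i$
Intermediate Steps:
$C = 5 i \sqrt{30738}$ ($C = \sqrt{-429009 - 339441} = \sqrt{-768450} = 5 i \sqrt{30738} \approx 876.61 i$)
$\frac{1}{-528764 + C} = \frac{1}{-528764 + 5 i \sqrt{30738}}$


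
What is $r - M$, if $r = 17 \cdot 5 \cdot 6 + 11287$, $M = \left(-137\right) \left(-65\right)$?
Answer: $2892$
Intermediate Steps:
$M = 8905$
$r = 11797$ ($r = 85 \cdot 6 + 11287 = 510 + 11287 = 11797$)
$r - M = 11797 - 8905 = 2892$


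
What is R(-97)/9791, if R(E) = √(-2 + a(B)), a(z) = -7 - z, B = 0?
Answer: 3*I/9791 ≈ 0.0003064*I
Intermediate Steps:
R(E) = 3*I (R(E) = √(-2 + (-7 - 1*0)) = √(-2 + (-7 + 0)) = √(-2 - 7) = √(-9) = 3*I)
R(-97)/9791 = (3*I)/9791 = (3*I)*(1/9791) = 3*I/9791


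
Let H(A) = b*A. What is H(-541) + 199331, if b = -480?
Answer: 459011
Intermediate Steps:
H(A) = -480*A
H(-541) + 199331 = -480*(-541) + 199331 = 259680 + 199331 = 459011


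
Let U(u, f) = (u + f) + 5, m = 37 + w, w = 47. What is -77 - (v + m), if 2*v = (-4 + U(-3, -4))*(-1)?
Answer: -164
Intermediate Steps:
m = 84 (m = 37 + 47 = 84)
U(u, f) = 5 + f + u (U(u, f) = (f + u) + 5 = 5 + f + u)
v = 3 (v = ((-4 + (5 - 4 - 3))*(-1))/2 = ((-4 - 2)*(-1))/2 = (-6*(-1))/2 = (1/2)*6 = 3)
-77 - (v + m) = -77 - (3 + 84) = -77 - 1*87 = -77 - 87 = -164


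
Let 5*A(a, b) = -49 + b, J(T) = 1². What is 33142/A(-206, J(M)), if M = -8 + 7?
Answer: -82855/24 ≈ -3452.3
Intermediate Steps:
M = -1
J(T) = 1
A(a, b) = -49/5 + b/5 (A(a, b) = (-49 + b)/5 = -49/5 + b/5)
33142/A(-206, J(M)) = 33142/(-49/5 + (⅕)*1) = 33142/(-49/5 + ⅕) = 33142/(-48/5) = 33142*(-5/48) = -82855/24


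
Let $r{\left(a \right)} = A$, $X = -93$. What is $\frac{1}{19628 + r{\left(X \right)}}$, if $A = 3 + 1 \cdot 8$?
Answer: $\frac{1}{19639} \approx 5.0919 \cdot 10^{-5}$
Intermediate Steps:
$A = 11$ ($A = 3 + 8 = 11$)
$r{\left(a \right)} = 11$
$\frac{1}{19628 + r{\left(X \right)}} = \frac{1}{19628 + 11} = \frac{1}{19639}$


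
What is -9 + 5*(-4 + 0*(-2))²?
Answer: 71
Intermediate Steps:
-9 + 5*(-4 + 0*(-2))² = -9 + 5*(-4 + 0)² = -9 + 5*(-4)² = -9 + 5*16 = -9 + 80 = 71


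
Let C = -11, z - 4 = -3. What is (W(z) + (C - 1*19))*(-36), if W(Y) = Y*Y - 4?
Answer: 1188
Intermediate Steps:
z = 1 (z = 4 - 3 = 1)
W(Y) = -4 + Y**2 (W(Y) = Y**2 - 4 = -4 + Y**2)
(W(z) + (C - 1*19))*(-36) = ((-4 + 1**2) + (-11 - 1*19))*(-36) = ((-4 + 1) + (-11 - 19))*(-36) = (-3 - 30)*(-36) = -33*(-36) = 1188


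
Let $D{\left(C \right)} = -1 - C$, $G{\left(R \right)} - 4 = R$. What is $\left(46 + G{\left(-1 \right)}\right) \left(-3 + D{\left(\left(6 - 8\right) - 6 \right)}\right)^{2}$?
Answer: $784$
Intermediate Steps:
$G{\left(R \right)} = 4 + R$
$\left(46 + G{\left(-1 \right)}\right) \left(-3 + D{\left(\left(6 - 8\right) - 6 \right)}\right)^{2} = \left(46 + \left(4 - 1\right)\right) \left(-3 - \left(7 - 8 - 6\right)\right)^{2} = \left(46 + 3\right) \left(-3 - -7\right)^{2} = 49 \left(-3 - -7\right)^{2} = 49 \left(-3 + \left(-1 + 8\right)\right)^{2} = 49 \left(-3 + 7\right)^{2} = 49 \cdot 4^{2} = 49 \cdot 16 = 784$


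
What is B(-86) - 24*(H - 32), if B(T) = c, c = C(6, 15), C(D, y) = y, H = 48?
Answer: -369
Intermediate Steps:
c = 15
B(T) = 15
B(-86) - 24*(H - 32) = 15 - 24*(48 - 32) = 15 - 24*16 = 15 - 384 = -369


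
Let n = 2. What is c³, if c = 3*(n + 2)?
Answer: 1728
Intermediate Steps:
c = 12 (c = 3*(2 + 2) = 3*4 = 12)
c³ = 12³ = 1728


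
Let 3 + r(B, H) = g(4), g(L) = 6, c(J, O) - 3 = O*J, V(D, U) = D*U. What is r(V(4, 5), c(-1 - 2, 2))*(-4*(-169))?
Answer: 2028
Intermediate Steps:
c(J, O) = 3 + J*O (c(J, O) = 3 + O*J = 3 + J*O)
r(B, H) = 3 (r(B, H) = -3 + 6 = 3)
r(V(4, 5), c(-1 - 2, 2))*(-4*(-169)) = 3*(-4*(-169)) = 3*676 = 2028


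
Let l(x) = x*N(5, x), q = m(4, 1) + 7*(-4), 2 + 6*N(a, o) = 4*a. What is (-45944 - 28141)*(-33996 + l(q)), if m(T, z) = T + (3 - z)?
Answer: 2523483270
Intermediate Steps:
m(T, z) = 3 + T - z
N(a, o) = -1/3 + 2*a/3 (N(a, o) = -1/3 + (4*a)/6 = -1/3 + 2*a/3)
q = -22 (q = (3 + 4 - 1*1) + 7*(-4) = (3 + 4 - 1) - 28 = 6 - 28 = -22)
l(x) = 3*x (l(x) = x*(-1/3 + (2/3)*5) = x*(-1/3 + 10/3) = x*3 = 3*x)
(-45944 - 28141)*(-33996 + l(q)) = (-45944 - 28141)*(-33996 + 3*(-22)) = -74085*(-33996 - 66) = -74085*(-34062) = 2523483270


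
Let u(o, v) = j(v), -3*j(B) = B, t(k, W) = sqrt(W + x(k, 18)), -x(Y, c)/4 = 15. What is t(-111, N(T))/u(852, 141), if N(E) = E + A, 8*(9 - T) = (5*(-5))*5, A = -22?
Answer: -3*I*sqrt(102)/188 ≈ -0.16116*I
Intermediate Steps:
x(Y, c) = -60 (x(Y, c) = -4*15 = -60)
T = 197/8 (T = 9 - 5*(-5)*5/8 = 9 - (-25)*5/8 = 9 - 1/8*(-125) = 9 + 125/8 = 197/8 ≈ 24.625)
N(E) = -22 + E (N(E) = E - 22 = -22 + E)
t(k, W) = sqrt(-60 + W) (t(k, W) = sqrt(W - 60) = sqrt(-60 + W))
j(B) = -B/3
u(o, v) = -v/3
t(-111, N(T))/u(852, 141) = sqrt(-60 + (-22 + 197/8))/((-1/3*141)) = sqrt(-60 + 21/8)/(-47) = sqrt(-459/8)*(-1/47) = (3*I*sqrt(102)/4)*(-1/47) = -3*I*sqrt(102)/188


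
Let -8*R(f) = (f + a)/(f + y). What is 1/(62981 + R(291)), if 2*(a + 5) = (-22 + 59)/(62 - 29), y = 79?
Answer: 195360/12303949247 ≈ 1.5878e-5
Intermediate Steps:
a = -293/66 (a = -5 + ((-22 + 59)/(62 - 29))/2 = -5 + (37/33)/2 = -5 + (37*(1/33))/2 = -5 + (½)*(37/33) = -5 + 37/66 = -293/66 ≈ -4.4394)
R(f) = -(-293/66 + f)/(8*(79 + f)) (R(f) = -(f - 293/66)/(8*(f + 79)) = -(-293/66 + f)/(8*(79 + f)))
1/(62981 + R(291)) = 1/(62981 + (293 - 66*291)/(528*(79 + 291))) = 1/(62981 + (1/528)*(293 - 19206)/370) = 1/(62981 + (1/528)*(1/370)*(-18913)) = 1/(62981 - 18913/195360) = 1/(12303949247/195360) = 195360/12303949247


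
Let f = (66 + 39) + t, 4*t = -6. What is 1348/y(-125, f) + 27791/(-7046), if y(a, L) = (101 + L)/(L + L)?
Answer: 3920808793/2881814 ≈ 1360.5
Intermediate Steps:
t = -3/2 (t = (1/4)*(-6) = -3/2 ≈ -1.5000)
f = 207/2 (f = (66 + 39) - 3/2 = 105 - 3/2 = 207/2 ≈ 103.50)
y(a, L) = (101 + L)/(2*L) (y(a, L) = (101 + L)/((2*L)) = (101 + L)*(1/(2*L)) = (101 + L)/(2*L))
1348/y(-125, f) + 27791/(-7046) = 1348/(((101 + 207/2)/(2*(207/2)))) + 27791/(-7046) = 1348/(((1/2)*(2/207)*(409/2))) + 27791*(-1/7046) = 1348/(409/414) - 27791/7046 = 1348*(414/409) - 27791/7046 = 558072/409 - 27791/7046 = 3920808793/2881814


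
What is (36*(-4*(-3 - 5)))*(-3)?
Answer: -3456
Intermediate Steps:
(36*(-4*(-3 - 5)))*(-3) = (36*(-4*(-8)))*(-3) = (36*32)*(-3) = 1152*(-3) = -3456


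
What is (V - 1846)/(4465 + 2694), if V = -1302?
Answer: -3148/7159 ≈ -0.43973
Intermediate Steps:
(V - 1846)/(4465 + 2694) = (-1302 - 1846)/(4465 + 2694) = -3148/7159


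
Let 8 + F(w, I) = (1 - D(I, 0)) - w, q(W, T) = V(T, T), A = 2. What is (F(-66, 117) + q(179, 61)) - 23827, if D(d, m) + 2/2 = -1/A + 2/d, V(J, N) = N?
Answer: -5547091/234 ≈ -23706.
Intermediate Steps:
D(d, m) = -3/2 + 2/d (D(d, m) = -1 + (-1/2 + 2/d) = -3/2 + 2/d)
q(W, T) = T
F(w, I) = -11/2 - w - 2/I (F(w, I) = -8 + ((1 - (-3/2 + 2/I)) - w) = -8 + ((1 + (3/2 - 2/I)) - w) = -8 + ((5/2 - 2/I) - w) = -8 + (5/2 - w - 2/I) = -11/2 - w - 2/I)
(F(-66, 117) + q(179, 61)) - 23827 = ((-11/2 - 1*(-66) - 2/117) + 61) - 23827 = ((-11/2 + 66 - 2*1/117) + 61) - 23827 = ((-11/2 + 66 - 2/117) + 61) - 23827 = (14153/234 + 61) - 23827 = 28427/234 - 23827 = -5547091/234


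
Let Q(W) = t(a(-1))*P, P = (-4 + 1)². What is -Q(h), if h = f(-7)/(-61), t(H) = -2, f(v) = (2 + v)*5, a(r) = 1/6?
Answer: 18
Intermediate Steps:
a(r) = ⅙
f(v) = 10 + 5*v
P = 9 (P = (-3)² = 9)
h = 25/61 (h = (10 + 5*(-7))/(-61) = (10 - 35)*(-1/61) = -25*(-1/61) = 25/61 ≈ 0.40984)
Q(W) = -18 (Q(W) = -2*9 = -18)
-Q(h) = -1*(-18) = 18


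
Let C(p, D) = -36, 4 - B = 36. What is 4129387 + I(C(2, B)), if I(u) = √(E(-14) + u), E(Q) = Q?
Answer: 4129387 + 5*I*√2 ≈ 4.1294e+6 + 7.0711*I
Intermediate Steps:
B = -32 (B = 4 - 1*36 = 4 - 36 = -32)
I(u) = √(-14 + u)
4129387 + I(C(2, B)) = 4129387 + √(-14 - 36) = 4129387 + √(-50) = 4129387 + 5*I*√2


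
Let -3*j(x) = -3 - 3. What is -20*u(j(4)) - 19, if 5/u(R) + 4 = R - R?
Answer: 6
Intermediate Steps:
j(x) = 2 (j(x) = -(-3 - 3)/3 = -⅓*(-6) = 2)
u(R) = -5/4 (u(R) = 5/(-4 + (R - R)) = 5/(-4 + 0) = 5/(-4) = 5*(-¼) = -5/4)
-20*u(j(4)) - 19 = -20*(-5/4) - 19 = 25 - 19 = 6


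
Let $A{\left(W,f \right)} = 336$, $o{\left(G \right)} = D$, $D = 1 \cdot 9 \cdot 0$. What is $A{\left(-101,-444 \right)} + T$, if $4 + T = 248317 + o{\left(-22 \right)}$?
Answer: $248649$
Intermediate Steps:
$D = 0$ ($D = 1 \cdot 0 = 0$)
$o{\left(G \right)} = 0$
$T = 248313$ ($T = -4 + \left(248317 + 0\right) = -4 + 248317 = 248313$)
$A{\left(-101,-444 \right)} + T = 336 + 248313 = 248649$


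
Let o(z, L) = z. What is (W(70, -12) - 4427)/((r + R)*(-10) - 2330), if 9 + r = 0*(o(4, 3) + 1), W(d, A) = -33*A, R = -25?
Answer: 4031/1990 ≈ 2.0256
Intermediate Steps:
r = -9 (r = -9 + 0*(4 + 1) = -9 + 0*5 = -9 + 0 = -9)
(W(70, -12) - 4427)/((r + R)*(-10) - 2330) = (-33*(-12) - 4427)/((-9 - 25)*(-10) - 2330) = (396 - 4427)/(-34*(-10) - 2330) = -4031/(340 - 2330) = -4031/(-1990) = -4031*(-1/1990) = 4031/1990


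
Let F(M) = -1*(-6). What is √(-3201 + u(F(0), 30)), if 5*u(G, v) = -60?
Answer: 3*I*√357 ≈ 56.683*I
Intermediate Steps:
F(M) = 6
u(G, v) = -12 (u(G, v) = (⅕)*(-60) = -12)
√(-3201 + u(F(0), 30)) = √(-3201 - 12) = √(-3213) = 3*I*√357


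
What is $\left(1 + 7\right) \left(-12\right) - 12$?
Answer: $-108$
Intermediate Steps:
$\left(1 + 7\right) \left(-12\right) - 12 = 8 \left(-12\right) - 12 = -96 - 12 = -108$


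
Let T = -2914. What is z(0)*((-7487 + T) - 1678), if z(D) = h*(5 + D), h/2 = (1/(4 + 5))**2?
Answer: -120790/81 ≈ -1491.2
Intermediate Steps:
h = 2/81 (h = 2*(1/(4 + 5))**2 = 2*(1/9)**2 = 2*(1/81) = 2/81 ≈ 0.024691)
z(D) = 10/81 + 2*D/81 (z(D) = 2*(5 + D)/81 = 10/81 + 2*D/81)
z(0)*((-7487 + T) - 1678) = (10/81 + (2/81)*0)*((-7487 - 2914) - 1678) = (10/81 + 0)*(-10401 - 1678) = (10/81)*(-12079) = -120790/81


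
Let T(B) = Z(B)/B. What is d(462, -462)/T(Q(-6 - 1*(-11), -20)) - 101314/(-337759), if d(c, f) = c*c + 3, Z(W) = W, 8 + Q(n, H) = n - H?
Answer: 72093746587/337759 ≈ 2.1345e+5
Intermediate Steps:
Q(n, H) = -8 + n - H (Q(n, H) = -8 + (n - H) = -8 + n - H)
T(B) = 1 (T(B) = B/B = 1)
d(c, f) = 3 + c² (d(c, f) = c² + 3 = 3 + c²)
d(462, -462)/T(Q(-6 - 1*(-11), -20)) - 101314/(-337759) = (3 + 462²)/1 - 101314/(-337759) = (3 + 213444)*1 - 101314*(-1/337759) = 213447*1 + 101314/337759 = 213447 + 101314/337759 = 72093746587/337759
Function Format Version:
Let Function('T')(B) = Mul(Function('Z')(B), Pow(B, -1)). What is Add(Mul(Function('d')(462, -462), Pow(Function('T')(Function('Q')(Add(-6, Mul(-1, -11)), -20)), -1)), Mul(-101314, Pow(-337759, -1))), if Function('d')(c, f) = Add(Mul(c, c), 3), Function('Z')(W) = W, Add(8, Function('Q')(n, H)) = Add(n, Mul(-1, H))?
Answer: Rational(72093746587, 337759) ≈ 2.1345e+5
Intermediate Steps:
Function('Q')(n, H) = Add(-8, n, Mul(-1, H)) (Function('Q')(n, H) = Add(-8, Add(n, Mul(-1, H))) = Add(-8, n, Mul(-1, H)))
Function('T')(B) = 1 (Function('T')(B) = Mul(B, Pow(B, -1)) = 1)
Function('d')(c, f) = Add(3, Pow(c, 2)) (Function('d')(c, f) = Add(Pow(c, 2), 3) = Add(3, Pow(c, 2)))
Add(Mul(Function('d')(462, -462), Pow(Function('T')(Function('Q')(Add(-6, Mul(-1, -11)), -20)), -1)), Mul(-101314, Pow(-337759, -1))) = Add(Mul(Add(3, Pow(462, 2)), Pow(1, -1)), Mul(-101314, Pow(-337759, -1))) = Add(Mul(Add(3, 213444), 1), Mul(-101314, Rational(-1, 337759))) = Add(Mul(213447, 1), Rational(101314, 337759)) = Add(213447, Rational(101314, 337759)) = Rational(72093746587, 337759)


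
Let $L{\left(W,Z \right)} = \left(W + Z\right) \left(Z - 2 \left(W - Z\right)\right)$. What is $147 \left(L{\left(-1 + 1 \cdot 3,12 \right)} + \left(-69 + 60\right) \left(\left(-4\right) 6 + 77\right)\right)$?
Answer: $-4263$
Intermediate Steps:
$L{\left(W,Z \right)} = \left(W + Z\right) \left(- 2 W + 3 Z\right)$ ($L{\left(W,Z \right)} = \left(W + Z\right) \left(Z - \left(- 2 Z + 2 W\right)\right) = \left(W + Z\right) \left(- 2 W + 3 Z\right)$)
$147 \left(L{\left(-1 + 1 \cdot 3,12 \right)} + \left(-69 + 60\right) \left(\left(-4\right) 6 + 77\right)\right) = 147 \left(\left(- 2 \left(-1 + 1 \cdot 3\right)^{2} + 3 \cdot 12^{2} + \left(-1 + 1 \cdot 3\right) 12\right) + \left(-69 + 60\right) \left(\left(-4\right) 6 + 77\right)\right) = 147 \left(\left(- 2 \left(-1 + 3\right)^{2} + 3 \cdot 144 + \left(-1 + 3\right) 12\right) - 9 \left(-24 + 77\right)\right) = 147 \left(\left(- 2 \cdot 2^{2} + 432 + 2 \cdot 12\right) - 477\right) = 147 \left(\left(\left(-2\right) 4 + 432 + 24\right) - 477\right) = 147 \left(\left(-8 + 432 + 24\right) - 477\right) = 147 \left(448 - 477\right) = 147 \left(-29\right) = -4263$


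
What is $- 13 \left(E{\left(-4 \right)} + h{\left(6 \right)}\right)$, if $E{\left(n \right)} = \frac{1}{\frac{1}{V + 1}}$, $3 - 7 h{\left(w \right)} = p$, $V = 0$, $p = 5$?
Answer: $- \frac{65}{7} \approx -9.2857$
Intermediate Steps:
$h{\left(w \right)} = - \frac{2}{7}$ ($h{\left(w \right)} = \frac{3}{7} - \frac{5}{7} = - \frac{2}{7}$)
$E{\left(n \right)} = 1$ ($E{\left(n \right)} = \frac{1}{\frac{1}{0 + 1}} = \frac{1}{1^{-1}} = 1^{-1} = 1$)
$- 13 \left(E{\left(-4 \right)} + h{\left(6 \right)}\right) = - 13 \left(1 - \frac{2}{7}\right) = \left(-13\right) \frac{5}{7} = - \frac{65}{7}$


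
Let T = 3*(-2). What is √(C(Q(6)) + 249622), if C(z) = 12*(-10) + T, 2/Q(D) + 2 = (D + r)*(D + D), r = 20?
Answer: 2*√62374 ≈ 499.50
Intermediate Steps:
T = -6
Q(D) = 2/(-2 + 2*D*(20 + D)) (Q(D) = 2/(-2 + (D + 20)*(D + D)) = 2/(-2 + (20 + D)*(2*D)) = 2/(-2 + 2*D*(20 + D)))
C(z) = -126 (C(z) = 12*(-10) - 6 = -120 - 6 = -126)
√(C(Q(6)) + 249622) = √(-126 + 249622) = √249496 = 2*√62374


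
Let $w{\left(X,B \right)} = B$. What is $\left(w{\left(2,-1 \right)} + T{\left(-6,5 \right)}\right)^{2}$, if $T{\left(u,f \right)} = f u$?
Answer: $961$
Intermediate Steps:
$\left(w{\left(2,-1 \right)} + T{\left(-6,5 \right)}\right)^{2} = \left(-1 + 5 \left(-6\right)\right)^{2} = \left(-1 - 30\right)^{2} = \left(-31\right)^{2} = 961$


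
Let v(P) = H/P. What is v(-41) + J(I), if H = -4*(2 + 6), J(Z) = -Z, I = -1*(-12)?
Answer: -460/41 ≈ -11.220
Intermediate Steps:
I = 12
H = -32 (H = -4*8 = -32)
v(P) = -32/P
v(-41) + J(I) = -32/(-41) - 1*12 = -32*(-1/41) - 12 = 32/41 - 12 = -460/41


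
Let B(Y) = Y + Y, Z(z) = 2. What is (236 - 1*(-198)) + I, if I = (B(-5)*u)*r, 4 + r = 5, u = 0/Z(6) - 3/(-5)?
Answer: 428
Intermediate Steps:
B(Y) = 2*Y
u = ⅗ (u = 0/2 - 3/(-5) = 0*(½) - 3*(-⅕) = 0 + ⅗ = ⅗ ≈ 0.60000)
r = 1 (r = -4 + 5 = 1)
I = -6 (I = ((2*(-5))*(⅗))*1 = -10*⅗*1 = -6*1 = -6)
(236 - 1*(-198)) + I = (236 - 1*(-198)) - 6 = (236 + 198) - 6 = 434 - 6 = 428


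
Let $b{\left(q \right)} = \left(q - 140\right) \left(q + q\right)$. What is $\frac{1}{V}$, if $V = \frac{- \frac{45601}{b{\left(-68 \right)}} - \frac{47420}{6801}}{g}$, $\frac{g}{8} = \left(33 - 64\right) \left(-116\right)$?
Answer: $- \frac{5534580240384}{1651549361} \approx -3351.1$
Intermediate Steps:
$b{\left(q \right)} = 2 q \left(-140 + q\right)$ ($b{\left(q \right)} = \left(-140 + q\right) 2 q = 2 q \left(-140 + q\right)$)
$g = 28768$ ($g = 8 \left(33 - 64\right) \left(-116\right) = 8 \left(\left(-31\right) \left(-116\right)\right) = 8 \cdot 3596 = 28768$)
$V = - \frac{1651549361}{5534580240384}$ ($V = \frac{- \frac{45601}{2 \left(-68\right) \left(-140 - 68\right)} - \frac{47420}{6801}}{28768} = \left(- \frac{45601}{2 \left(-68\right) \left(-208\right)} - \frac{47420}{6801}\right) \frac{1}{28768} = \left(- \frac{45601}{28288} - \frac{47420}{6801}\right) \frac{1}{28768} = \left(- \frac{1651549361}{192386688}\right) \frac{1}{28768} = - \frac{1651549361}{5534580240384} \approx -0.00029841$)
$\frac{1}{V} = \frac{1}{- \frac{1651549361}{5534580240384}} = - \frac{5534580240384}{1651549361}$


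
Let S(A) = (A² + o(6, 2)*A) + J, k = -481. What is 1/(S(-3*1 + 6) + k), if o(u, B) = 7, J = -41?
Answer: -1/492 ≈ -0.0020325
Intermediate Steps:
S(A) = -41 + A² + 7*A (S(A) = (A² + 7*A) - 41 = -41 + A² + 7*A)
1/(S(-3*1 + 6) + k) = 1/((-41 + (-3*1 + 6)² + 7*(-3*1 + 6)) - 481) = 1/((-41 + (-3 + 6)² + 7*(-3 + 6)) - 481) = 1/((-41 + 3² + 7*3) - 481) = 1/((-41 + 9 + 21) - 481) = 1/(-11 - 481) = 1/(-492) = -1/492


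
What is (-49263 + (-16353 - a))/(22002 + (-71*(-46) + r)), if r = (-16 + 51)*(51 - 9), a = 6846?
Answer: -36231/13369 ≈ -2.7101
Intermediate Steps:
r = 1470 (r = 35*42 = 1470)
(-49263 + (-16353 - a))/(22002 + (-71*(-46) + r)) = (-49263 + (-16353 - 1*6846))/(22002 + (-71*(-46) + 1470)) = (-49263 + (-16353 - 6846))/(22002 + (3266 + 1470)) = (-49263 - 23199)/(22002 + 4736) = -72462/26738 = -72462*1/26738 = -36231/13369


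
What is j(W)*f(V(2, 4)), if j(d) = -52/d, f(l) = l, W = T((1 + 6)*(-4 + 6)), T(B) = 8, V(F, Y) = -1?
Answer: 13/2 ≈ 6.5000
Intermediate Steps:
W = 8
j(W)*f(V(2, 4)) = -52/8*(-1) = -52*1/8*(-1) = -13/2*(-1) = 13/2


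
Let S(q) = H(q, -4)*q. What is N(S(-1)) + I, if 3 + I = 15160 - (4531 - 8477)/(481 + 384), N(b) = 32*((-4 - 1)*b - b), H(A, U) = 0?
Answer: 13114751/865 ≈ 15162.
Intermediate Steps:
S(q) = 0 (S(q) = 0*q = 0)
N(b) = -192*b (N(b) = 32*(-5*b - b) = 32*(-6*b) = -192*b)
I = 13114751/865 (I = -3 + (15160 - (4531 - 8477)/(481 + 384)) = -3 + (15160 - (-3946)/865) = -3 + (15160 - 1*(-3946/865)) = -3 + (15160 + 3946/865) = -3 + 13117346/865 = 13114751/865 ≈ 15162.)
N(S(-1)) + I = -192*0 + 13114751/865 = 0 + 13114751/865 = 13114751/865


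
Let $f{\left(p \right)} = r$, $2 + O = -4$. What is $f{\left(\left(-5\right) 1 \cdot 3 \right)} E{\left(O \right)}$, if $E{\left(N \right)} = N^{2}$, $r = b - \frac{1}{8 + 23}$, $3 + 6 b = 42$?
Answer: $\frac{7218}{31} \approx 232.84$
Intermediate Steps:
$b = \frac{13}{2}$ ($b = - \frac{1}{2} + \frac{1}{6} \cdot 42 = - \frac{1}{2} + 7 = \frac{13}{2} \approx 6.5$)
$O = -6$ ($O = -2 - 4 = -6$)
$r = \frac{401}{62}$ ($r = \frac{13}{2} - \frac{1}{8 + 23} = \frac{13}{2} - \frac{1}{31} = \frac{401}{62} \approx 6.4677$)
$f{\left(p \right)} = \frac{401}{62}$
$f{\left(\left(-5\right) 1 \cdot 3 \right)} E{\left(O \right)} = \frac{401 \left(-6\right)^{2}}{62} = \frac{401}{62} \cdot 36 = \frac{7218}{31}$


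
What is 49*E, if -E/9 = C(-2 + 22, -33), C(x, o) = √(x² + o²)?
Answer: -441*√1489 ≈ -17017.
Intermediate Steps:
C(x, o) = √(o² + x²)
E = -9*√1489 (E = -9*√((-33)² + (-2 + 22)²) = -9*√(1089 + 20²) = -9*√(1089 + 400) = -9*√1489 ≈ -347.29)
49*E = 49*(-9*√1489) = -441*√1489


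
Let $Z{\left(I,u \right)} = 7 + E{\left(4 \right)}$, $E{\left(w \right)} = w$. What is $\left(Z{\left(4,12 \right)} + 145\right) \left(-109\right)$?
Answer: $-17004$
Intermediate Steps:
$Z{\left(I,u \right)} = 11$ ($Z{\left(I,u \right)} = 7 + 4 = 11$)
$\left(Z{\left(4,12 \right)} + 145\right) \left(-109\right) = \left(11 + 145\right) \left(-109\right) = 156 \left(-109\right) = -17004$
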